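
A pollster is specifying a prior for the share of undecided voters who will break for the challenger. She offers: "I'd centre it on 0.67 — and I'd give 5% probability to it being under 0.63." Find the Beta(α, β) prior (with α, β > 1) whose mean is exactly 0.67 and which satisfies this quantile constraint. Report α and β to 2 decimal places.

With mean 0.67 fixed, write α = 0.67s, β = 0.33s where s = α+β.
Need P(θ < 0.63) = 0.05 under Beta(0.67s, 0.33s). Normal approximation: (q−m)/√(m(1−m)/s) ≈ z_{0.05} = -1.64, so s ≈ 0.67·0.33·(-1.64)²/(0.63−0.67)² = 373.9.
At s = 373.9: P(θ<0.63) ≈ 0.052. Adjusting to match 0.05 gives s ≈ 382.53.
So α = 0.67·382.53 ≈ 256.30, β = 0.33·382.53 ≈ 126.24.

α ≈ 256.30, β ≈ 126.24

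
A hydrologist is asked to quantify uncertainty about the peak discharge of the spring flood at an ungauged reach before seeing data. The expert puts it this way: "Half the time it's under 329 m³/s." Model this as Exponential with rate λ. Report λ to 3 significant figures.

λ ≈ 0.00211

Exponential median = ln 2 / λ, so λ = ln 2 / 329.0 = 0.00211.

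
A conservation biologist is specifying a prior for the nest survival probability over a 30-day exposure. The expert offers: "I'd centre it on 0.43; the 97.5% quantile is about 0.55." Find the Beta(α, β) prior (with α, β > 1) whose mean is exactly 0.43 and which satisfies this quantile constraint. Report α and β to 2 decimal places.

α ≈ 28.45, β ≈ 37.72

With mean 0.43 fixed, write α = 0.43s, β = 0.57s where s = α+β.
Need P(θ < 0.55) = 0.975 under Beta(0.43s, 0.57s). Normal approximation: (q−m)/√(m(1−m)/s) ≈ z_{0.975} = 1.96, so s ≈ 0.43·0.57·(1.96)²/(0.55−0.43)² = 65.4.
At s = 65.4: P(θ<0.55) ≈ 0.974. Adjusting to match 0.975 gives s ≈ 66.17.
So α = 0.43·66.17 ≈ 28.45, β = 0.57·66.17 ≈ 37.72.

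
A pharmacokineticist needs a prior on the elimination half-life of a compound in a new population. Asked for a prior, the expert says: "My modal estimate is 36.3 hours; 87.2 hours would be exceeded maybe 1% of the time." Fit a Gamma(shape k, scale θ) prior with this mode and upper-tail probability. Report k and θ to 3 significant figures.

k ≈ 7.16, θ ≈ 5.89

Gamma(k,θ) with k>1 has mode (k−1)θ, so θ = 36.3/(k−1).
Need P(X < 87.2) = 0.99 with θ tied to k this way. Start at k = 2, θ = 36.3: P(X<87.2) ≈ 0.692.
Too low — raise k to concentrate. Iterating converges to k ≈ 7.16.
Then θ = 36.3/(7.16−1) ≈ 5.89.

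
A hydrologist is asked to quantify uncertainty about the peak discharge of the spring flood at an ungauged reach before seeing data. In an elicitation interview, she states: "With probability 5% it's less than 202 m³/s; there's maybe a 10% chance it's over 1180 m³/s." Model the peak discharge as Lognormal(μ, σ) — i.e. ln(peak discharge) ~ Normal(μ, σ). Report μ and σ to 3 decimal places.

If T ~ Lognormal(μ,σ) then ln T ~ Normal(μ,σ), so the p-quantile of ln T is μ + z_p·σ.
ln(202) = 5.308 and ln(1180) = 7.073; z_{0.05} = -1.645, z_{0.9} = 1.282.
σ = (7.073 − 5.308)/(1.282 − (-1.645)) = 0.603.
μ = 5.308 − (-1.645)·0.603 = 6.300.

μ ≈ 6.300, σ ≈ 0.603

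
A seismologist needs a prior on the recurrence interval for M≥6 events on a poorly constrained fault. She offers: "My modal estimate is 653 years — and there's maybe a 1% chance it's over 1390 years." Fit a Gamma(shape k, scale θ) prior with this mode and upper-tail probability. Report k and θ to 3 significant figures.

k ≈ 9.5, θ ≈ 76.8

Gamma(k,θ) with k>1 has mode (k−1)θ, so θ = 653/(k−1).
Need P(X < 1390) = 0.99 with θ tied to k this way. Start at k = 2, θ = 653: P(X<1390) ≈ 0.628.
Too low — raise k to concentrate. Iterating converges to k ≈ 9.5.
Then θ = 653/(9.5−1) ≈ 76.8.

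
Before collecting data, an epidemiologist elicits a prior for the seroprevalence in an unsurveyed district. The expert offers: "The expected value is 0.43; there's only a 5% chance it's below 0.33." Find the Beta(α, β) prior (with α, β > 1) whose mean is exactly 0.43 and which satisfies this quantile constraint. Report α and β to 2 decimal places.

With mean 0.43 fixed, write α = 0.43s, β = 0.57s where s = α+β.
Need P(θ < 0.33) = 0.05 under Beta(0.43s, 0.57s). Normal approximation: (q−m)/√(m(1−m)/s) ≈ z_{0.05} = -1.64, so s ≈ 0.43·0.57·(-1.64)²/(0.33−0.43)² = 66.3.
At s = 66.3: P(θ<0.33) ≈ 0.047. Adjusting to match 0.05 gives s ≈ 63.79.
So α = 0.43·63.79 ≈ 27.43, β = 0.57·63.79 ≈ 36.36.

α ≈ 27.43, β ≈ 36.36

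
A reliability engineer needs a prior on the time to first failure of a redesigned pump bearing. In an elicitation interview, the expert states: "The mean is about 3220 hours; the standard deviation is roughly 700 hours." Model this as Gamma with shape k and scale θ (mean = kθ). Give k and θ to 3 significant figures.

For Gamma(k, scale θ): mean = kθ, variance = kθ², so CV = 1/√k.
CV = SD/mean = 700/3220 = 0.2174, hence k = 1/CV² = 21.2.
Then θ = mean/k = 3220/21.2 = 152.

k ≈ 21.2, θ ≈ 152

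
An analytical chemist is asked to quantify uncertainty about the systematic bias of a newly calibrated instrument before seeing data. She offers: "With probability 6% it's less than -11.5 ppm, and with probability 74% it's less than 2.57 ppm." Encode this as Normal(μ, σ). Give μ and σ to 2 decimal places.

The p-quantile of Normal(μ,σ) is μ + z_p·σ, with z_{0.06} = -1.555 and z_{0.74} = 0.6433.
Eliminate σ: μ = (z₂·x₁ − z₁·x₂)/(z₂ − z₁) = (0.6433·-11.5 − (-1.555)·2.57)/2.198 = -1.55.
Then σ = (x₂ − x₁)/(z₂ − z₁) = (2.57 − -11.5)/2.198 = 6.40.

μ = -1.55, σ = 6.40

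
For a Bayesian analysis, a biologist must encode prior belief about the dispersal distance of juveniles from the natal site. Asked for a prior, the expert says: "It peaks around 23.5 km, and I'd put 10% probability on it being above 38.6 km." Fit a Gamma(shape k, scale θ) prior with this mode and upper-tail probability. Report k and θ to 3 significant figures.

Gamma(k,θ) with k>1 has mode (k−1)θ, so θ = 23.5/(k−1).
Need P(X < 38.6) = 0.9 with θ tied to k this way. Start at k = 2, θ = 23.5: P(X<38.6) ≈ 0.489.
Too low — raise k to concentrate. Iterating converges to k ≈ 8.66.
Then θ = 23.5/(8.66−1) ≈ 3.07.

k ≈ 8.66, θ ≈ 3.07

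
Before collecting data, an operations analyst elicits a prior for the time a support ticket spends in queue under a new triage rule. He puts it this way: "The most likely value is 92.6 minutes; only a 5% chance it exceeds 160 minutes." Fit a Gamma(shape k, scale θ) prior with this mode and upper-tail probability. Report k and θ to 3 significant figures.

Gamma(k,θ) with k>1 has mode (k−1)θ, so θ = 92.6/(k−1).
Need P(X < 160) = 0.95 with θ tied to k this way. Start at k = 2, θ = 92.6: P(X<160) ≈ 0.515.
Too low — raise k to concentrate. Iterating converges to k ≈ 10.3.
Then θ = 92.6/(10.3−1) ≈ 9.92.

k ≈ 10.3, θ ≈ 9.92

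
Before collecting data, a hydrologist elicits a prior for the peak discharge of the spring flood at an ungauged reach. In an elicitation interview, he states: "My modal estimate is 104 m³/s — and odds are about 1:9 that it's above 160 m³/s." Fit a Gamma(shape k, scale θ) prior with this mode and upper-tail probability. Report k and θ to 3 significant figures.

k ≈ 11.1, θ ≈ 10.3

Gamma(k,θ) with k>1 has mode (k−1)θ, so θ = 104/(k−1).
Need P(X < 160) = 0.9 with θ tied to k this way. Start at k = 2, θ = 104: P(X<160) ≈ 0.455.
Too low — raise k to concentrate. Iterating converges to k ≈ 11.1.
Then θ = 104/(11.1−1) ≈ 10.3.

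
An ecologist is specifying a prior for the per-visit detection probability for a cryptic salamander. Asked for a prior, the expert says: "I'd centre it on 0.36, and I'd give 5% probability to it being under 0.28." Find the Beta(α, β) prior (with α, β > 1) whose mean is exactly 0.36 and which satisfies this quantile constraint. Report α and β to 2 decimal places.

α ≈ 33.25, β ≈ 59.12

With mean 0.36 fixed, write α = 0.36s, β = 0.64s where s = α+β.
Need P(θ < 0.28) = 0.05 under Beta(0.36s, 0.64s). Normal approximation: (q−m)/√(m(1−m)/s) ≈ z_{0.05} = -1.64, so s ≈ 0.36·0.64·(-1.64)²/(0.28−0.36)² = 97.4.
At s = 97.4: P(θ<0.28) ≈ 0.045. Adjusting to match 0.05 gives s ≈ 92.37.
So α = 0.36·92.37 ≈ 33.25, β = 0.64·92.37 ≈ 59.12.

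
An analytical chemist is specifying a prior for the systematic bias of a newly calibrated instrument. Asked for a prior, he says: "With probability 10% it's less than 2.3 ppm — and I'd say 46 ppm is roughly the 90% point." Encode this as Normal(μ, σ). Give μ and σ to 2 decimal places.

μ = 24.15, σ = 17.05

The p-quantile of Normal(μ,σ) is μ + z_p·σ, with z_{0.1} = -1.282 and z_{0.9} = 1.282.
Eliminate σ: μ = (z₂·x₁ − z₁·x₂)/(z₂ − z₁) = (1.282·2.3 − (-1.282)·46)/2.563 = 24.15.
Then σ = (x₂ − x₁)/(z₂ − z₁) = (46 − 2.3)/2.563 = 17.05.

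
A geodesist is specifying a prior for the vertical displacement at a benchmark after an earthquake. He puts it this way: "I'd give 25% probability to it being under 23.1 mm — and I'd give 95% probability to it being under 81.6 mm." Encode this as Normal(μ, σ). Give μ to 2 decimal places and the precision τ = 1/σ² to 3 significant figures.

The p-quantile of Normal(μ,σ) is μ + z_p·σ, with z_{0.25} = -0.6745 and z_{0.95} = 1.645.
Eliminate σ: μ = (z₂·x₁ − z₁·x₂)/(z₂ − z₁) = (1.645·23.1 − (-0.6745)·81.6)/2.319 = 40.11.
Then σ = (x₂ − x₁)/(z₂ − z₁) = (81.6 − 23.1)/2.319 = 25.22.
Precision τ = 1/σ² = 1/25.22² = 0.00157.

μ = 40.11, τ = 0.00157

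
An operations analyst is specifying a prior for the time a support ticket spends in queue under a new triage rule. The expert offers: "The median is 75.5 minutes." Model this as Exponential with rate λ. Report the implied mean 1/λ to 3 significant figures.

mean ≈ 109 minutes

Exponential median = ln 2 / λ, so λ = ln 2 / 75.5 = 0.00918.
Mean = 1/λ = 109 minutes.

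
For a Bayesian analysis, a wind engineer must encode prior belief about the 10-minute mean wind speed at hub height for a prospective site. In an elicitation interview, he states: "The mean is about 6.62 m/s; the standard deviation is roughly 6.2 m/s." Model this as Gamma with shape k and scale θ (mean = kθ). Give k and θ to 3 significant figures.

k ≈ 1.14, θ ≈ 5.81

For Gamma(k, scale θ): mean = kθ, variance = kθ², so CV = 1/√k.
CV = SD/mean = 6.2/6.62 = 0.9366, hence k = 1/CV² = 1.14.
Then θ = mean/k = 6.62/1.14 = 5.81.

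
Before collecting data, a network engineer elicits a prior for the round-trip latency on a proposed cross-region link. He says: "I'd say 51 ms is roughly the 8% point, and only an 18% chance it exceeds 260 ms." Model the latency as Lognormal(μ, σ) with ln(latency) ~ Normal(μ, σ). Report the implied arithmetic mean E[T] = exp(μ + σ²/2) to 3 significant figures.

If T ~ Lognormal(μ,σ) then ln T ~ Normal(μ,σ), so the p-quantile of ln T is μ + z_p·σ.
ln(51) = 3.932 and ln(260) = 5.561; z_{0.08} = -1.405, z_{0.82} = 0.9154.
σ = (5.561 − 3.932)/(0.9154 − (-1.405)) = 0.702.
μ = 3.932 − (-1.405)·0.702 = 4.918.
E[T] = exp(μ + σ²/2) = exp(4.918 + 0.2464) = 175 ms.

E[T] ≈ 175 ms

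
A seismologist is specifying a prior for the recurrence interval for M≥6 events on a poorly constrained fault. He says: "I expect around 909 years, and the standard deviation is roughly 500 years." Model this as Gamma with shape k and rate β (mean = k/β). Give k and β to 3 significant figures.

k ≈ 3.31, β ≈ 0.00364

For Gamma(k, rate β): mean = k/β, variance = k/β², so CV = 1/√k.
CV = SD/mean = 500/909 = 0.5501, hence k = 1/CV² = 3.31.
Then β = k/mean = 3.31/909 = 0.00364.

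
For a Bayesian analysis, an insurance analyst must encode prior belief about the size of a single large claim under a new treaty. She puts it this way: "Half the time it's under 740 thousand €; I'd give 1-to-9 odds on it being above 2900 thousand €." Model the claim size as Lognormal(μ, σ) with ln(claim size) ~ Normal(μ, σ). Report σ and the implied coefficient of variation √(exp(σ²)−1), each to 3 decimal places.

σ ≈ 1.066, CV ≈ 1.454

If T ~ Lognormal(μ,σ) then ln T ~ Normal(μ,σ), so the p-quantile of ln T is μ + z_p·σ.
ln(740) = 6.607 and ln(2900) = 7.972; z_{0.5} = 0, z_{0.9} = 1.282.
σ = (7.972 − 6.607)/(1.282 − (0)) = 1.066.
μ = 6.607 − (0)·1.066 = 6.607.
CV = √(exp(σ²)−1) = √(exp(1.1358)−1) = 1.454.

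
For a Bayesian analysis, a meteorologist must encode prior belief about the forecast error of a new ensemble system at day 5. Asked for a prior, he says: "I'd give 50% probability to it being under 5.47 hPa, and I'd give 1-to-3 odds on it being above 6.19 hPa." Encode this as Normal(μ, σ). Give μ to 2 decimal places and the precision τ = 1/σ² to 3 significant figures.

μ = 5.47, τ = 0.878

The p-quantile of Normal(μ,σ) is μ + z_p·σ, with z_{0.5} = 0 and z_{0.75} = 0.6745.
Eliminate σ: μ = (z₂·x₁ − z₁·x₂)/(z₂ − z₁) = (0.6745·5.47 − (0)·6.19)/0.6745 = 5.47.
Then σ = (x₂ − x₁)/(z₂ − z₁) = (6.19 − 5.47)/0.6745 = 1.07.
Precision τ = 1/σ² = 1/1.067² = 0.878.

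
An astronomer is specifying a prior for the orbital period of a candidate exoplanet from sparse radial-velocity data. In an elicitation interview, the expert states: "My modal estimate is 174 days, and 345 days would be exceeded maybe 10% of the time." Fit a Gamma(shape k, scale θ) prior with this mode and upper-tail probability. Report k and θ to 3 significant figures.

Gamma(k,θ) with k>1 has mode (k−1)θ, so θ = 174/(k−1).
Need P(X < 345) = 0.9 with θ tied to k this way. Start at k = 2, θ = 174: P(X<345) ≈ 0.589.
Too low — raise k to concentrate. Iterating converges to k ≈ 5.09.
Then θ = 174/(5.09−1) ≈ 42.5.

k ≈ 5.09, θ ≈ 42.5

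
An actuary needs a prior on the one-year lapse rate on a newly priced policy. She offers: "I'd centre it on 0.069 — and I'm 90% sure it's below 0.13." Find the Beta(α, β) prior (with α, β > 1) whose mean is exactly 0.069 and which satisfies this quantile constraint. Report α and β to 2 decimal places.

With mean 0.069 fixed, write α = 0.069s, β = 0.931s where s = α+β.
Need P(θ < 0.13) = 0.9 under Beta(0.069s, 0.931s). Normal approximation: (q−m)/√(m(1−m)/s) ≈ z_{0.9} = 1.28, so s ≈ 0.069·0.931·(1.28)²/(0.13−0.069)² = 28.4.
At s = 28.4: P(θ<0.13) ≈ 0.893. Adjusting to match 0.9 gives s ≈ 30.95.
So α = 0.069·30.95 ≈ 2.14, β = 0.931·30.95 ≈ 28.81.

α ≈ 2.14, β ≈ 28.81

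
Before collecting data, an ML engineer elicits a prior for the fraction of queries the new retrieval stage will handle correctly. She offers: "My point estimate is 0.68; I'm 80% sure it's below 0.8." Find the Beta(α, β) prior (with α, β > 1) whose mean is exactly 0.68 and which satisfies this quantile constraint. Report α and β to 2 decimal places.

α ≈ 7.55, β ≈ 3.55

With mean 0.68 fixed, write α = 0.68s, β = 0.32s where s = α+β.
Need P(θ < 0.8) = 0.8 under Beta(0.68s, 0.32s). Normal approximation: (q−m)/√(m(1−m)/s) ≈ z_{0.8} = 0.842, so s ≈ 0.68·0.32·(0.842)²/(0.8−0.68)² = 10.7.
At s = 10.7: P(θ<0.8) ≈ 0.795. Adjusting to match 0.8 gives s ≈ 11.11.
So α = 0.68·11.11 ≈ 7.55, β = 0.32·11.11 ≈ 3.55.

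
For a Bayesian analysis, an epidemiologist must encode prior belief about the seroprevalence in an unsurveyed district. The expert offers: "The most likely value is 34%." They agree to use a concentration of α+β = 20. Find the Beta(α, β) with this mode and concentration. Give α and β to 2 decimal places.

α = 7.12, β = 12.88

For α,β > 1 the Beta mode is (α−1)/(α+β−2). With α+β = 20, the mode is (α−1)/18.
Set (α−1)/18 = 0.34 → α = 1 + 0.34·18 = 7.12.
β = 20 − α = 12.88.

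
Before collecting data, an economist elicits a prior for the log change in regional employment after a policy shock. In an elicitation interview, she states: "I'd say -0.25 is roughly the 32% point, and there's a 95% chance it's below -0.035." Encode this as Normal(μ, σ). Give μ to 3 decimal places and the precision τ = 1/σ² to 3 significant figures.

μ = -0.202, τ = 96.5

The p-quantile of Normal(μ,σ) is μ + z_p·σ, with z_{0.32} = -0.4677 and z_{0.95} = 1.645.
Eliminate σ: μ = (z₂·x₁ − z₁·x₂)/(z₂ − z₁) = (1.645·-0.25 − (-0.4677)·-0.035)/2.113 = -0.202.
Then σ = (x₂ − x₁)/(z₂ − z₁) = (-0.035 − -0.25)/2.113 = 0.102.
Precision τ = 1/σ² = 1/0.1018² = 96.5.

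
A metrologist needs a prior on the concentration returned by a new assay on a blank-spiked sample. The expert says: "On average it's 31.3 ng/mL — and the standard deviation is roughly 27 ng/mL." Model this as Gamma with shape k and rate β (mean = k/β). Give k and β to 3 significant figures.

For Gamma(k, rate β): mean = k/β, variance = k/β², so CV = 1/√k.
CV = SD/mean = 27/31.3 = 0.8626, hence k = 1/CV² = 1.34.
Then β = k/mean = 1.34/31.3 = 0.0429.

k ≈ 1.34, β ≈ 0.0429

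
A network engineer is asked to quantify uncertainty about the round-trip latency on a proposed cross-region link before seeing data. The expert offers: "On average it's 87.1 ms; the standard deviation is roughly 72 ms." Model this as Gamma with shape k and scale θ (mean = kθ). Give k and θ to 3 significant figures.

k ≈ 1.46, θ ≈ 59.5

For Gamma(k, scale θ): mean = kθ, variance = kθ², so CV = 1/√k.
CV = SD/mean = 72/87.1 = 0.8266, hence k = 1/CV² = 1.46.
Then θ = mean/k = 87.1/1.46 = 59.5.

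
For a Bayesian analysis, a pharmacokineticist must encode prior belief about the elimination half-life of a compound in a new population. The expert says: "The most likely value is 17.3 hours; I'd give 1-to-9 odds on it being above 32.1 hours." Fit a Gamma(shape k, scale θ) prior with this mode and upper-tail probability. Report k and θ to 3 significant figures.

k ≈ 6, θ ≈ 3.46

Gamma(k,θ) with k>1 has mode (k−1)θ, so θ = 17.3/(k−1).
Need P(X < 32.1) = 0.9 with θ tied to k this way. Start at k = 2, θ = 17.3: P(X<32.1) ≈ 0.553.
Too low — raise k to concentrate. Iterating converges to k ≈ 6.
Then θ = 17.3/(6−1) ≈ 3.46.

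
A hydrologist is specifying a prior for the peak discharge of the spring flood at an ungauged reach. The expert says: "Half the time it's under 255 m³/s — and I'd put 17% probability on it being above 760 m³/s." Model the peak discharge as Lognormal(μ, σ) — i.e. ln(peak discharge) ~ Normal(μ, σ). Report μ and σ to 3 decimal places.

μ ≈ 5.541, σ ≈ 1.145

If T ~ Lognormal(μ,σ) then ln T ~ Normal(μ,σ), so the p-quantile of ln T is μ + z_p·σ.
ln(255) = 5.541 and ln(760) = 6.633; z_{0.5} = 0, z_{0.83} = 0.9542.
σ = (6.633 − 5.541)/(0.9542 − (0)) = 1.145.
μ = 5.541 − (0)·1.145 = 5.541.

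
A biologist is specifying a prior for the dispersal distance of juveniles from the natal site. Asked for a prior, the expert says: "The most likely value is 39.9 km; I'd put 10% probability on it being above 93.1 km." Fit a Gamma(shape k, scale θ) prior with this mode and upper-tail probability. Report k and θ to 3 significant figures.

Gamma(k,θ) with k>1 has mode (k−1)θ, so θ = 39.9/(k−1).
Need P(X < 93.1) = 0.9 with θ tied to k this way. Start at k = 2, θ = 39.9: P(X<93.1) ≈ 0.677.
Too low — raise k to concentrate. Iterating converges to k ≈ 3.68.
Then θ = 39.9/(3.68−1) ≈ 14.9.

k ≈ 3.68, θ ≈ 14.9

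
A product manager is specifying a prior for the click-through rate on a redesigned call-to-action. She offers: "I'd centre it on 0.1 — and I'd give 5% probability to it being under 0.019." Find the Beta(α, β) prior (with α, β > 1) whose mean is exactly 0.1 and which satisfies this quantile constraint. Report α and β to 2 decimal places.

With mean 0.1 fixed, write α = 0.1s, β = 0.9s where s = α+β.
Need P(θ < 0.019) = 0.05 under Beta(0.1s, 0.9s). Normal approximation: (q−m)/√(m(1−m)/s) ≈ z_{0.05} = -1.64, so s ≈ 0.1·0.9·(-1.64)²/(0.019−0.1)² = 37.1.
At s = 37.1: P(θ<0.019) ≈ 0.008. Adjusting to match 0.05 gives s ≈ 19.97.
So α = 0.1·19.97 ≈ 2.00, β = 0.9·19.97 ≈ 17.97.

α ≈ 2.00, β ≈ 17.97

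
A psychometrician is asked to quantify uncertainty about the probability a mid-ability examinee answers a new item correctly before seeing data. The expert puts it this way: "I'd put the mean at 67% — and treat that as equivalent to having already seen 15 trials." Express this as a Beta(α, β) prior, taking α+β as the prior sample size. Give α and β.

α = 10.05, β = 4.95

Under the effective-sample-size interpretation, Beta(α, β) has prior mean α/(α+β) and prior sample size α+β.
So α+β = 15 and α/(α+β) = 0.67, giving α = 0.67·15 = 10.05 and β = 15 − 10.05 = 4.95.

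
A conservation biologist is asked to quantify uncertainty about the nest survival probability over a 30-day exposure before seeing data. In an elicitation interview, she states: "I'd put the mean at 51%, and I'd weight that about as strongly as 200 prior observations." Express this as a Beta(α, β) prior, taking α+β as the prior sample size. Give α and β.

Under the effective-sample-size interpretation, Beta(α, β) has prior mean α/(α+β) and prior sample size α+β.
So α+β = 200 and α/(α+β) = 0.51, giving α = 0.51·200 = 102 and β = 200 − 102 = 98.

α = 102, β = 98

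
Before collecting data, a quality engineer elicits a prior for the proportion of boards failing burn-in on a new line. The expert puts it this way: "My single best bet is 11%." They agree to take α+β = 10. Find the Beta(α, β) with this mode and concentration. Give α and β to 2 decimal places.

α = 1.88, β = 8.12

For α,β > 1 the Beta mode is (α−1)/(α+β−2). With α+β = 10, the mode is (α−1)/8.
Set (α−1)/8 = 0.11 → α = 1 + 0.11·8 = 1.88.
β = 10 − α = 8.12.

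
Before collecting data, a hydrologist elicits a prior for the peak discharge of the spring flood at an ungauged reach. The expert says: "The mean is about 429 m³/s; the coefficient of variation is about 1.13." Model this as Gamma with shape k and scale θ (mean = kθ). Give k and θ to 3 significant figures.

For Gamma(k, scale θ): mean = kθ, variance = kθ², so CV = 1/√k.
CV = 1.13, hence k = 1/CV² = 0.783.
Then θ = mean/k = 429/0.783 = 548.

k ≈ 0.783, θ ≈ 548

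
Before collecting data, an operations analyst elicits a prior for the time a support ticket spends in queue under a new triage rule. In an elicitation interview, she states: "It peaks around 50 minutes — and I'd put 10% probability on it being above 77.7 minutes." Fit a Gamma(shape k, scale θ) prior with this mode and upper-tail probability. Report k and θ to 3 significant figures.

k ≈ 10.6, θ ≈ 5.19

Gamma(k,θ) with k>1 has mode (k−1)θ, so θ = 50/(k−1).
Need P(X < 77.7) = 0.9 with θ tied to k this way. Start at k = 2, θ = 50: P(X<77.7) ≈ 0.460.
Too low — raise k to concentrate. Iterating converges to k ≈ 10.6.
Then θ = 50/(10.6−1) ≈ 5.19.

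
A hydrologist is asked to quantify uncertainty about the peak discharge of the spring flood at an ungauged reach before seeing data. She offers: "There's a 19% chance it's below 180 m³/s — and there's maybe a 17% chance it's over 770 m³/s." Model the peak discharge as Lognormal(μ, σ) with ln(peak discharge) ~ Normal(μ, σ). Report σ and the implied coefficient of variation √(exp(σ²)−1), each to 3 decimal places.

σ ≈ 0.793, CV ≈ 0.936

If T ~ Lognormal(μ,σ) then ln T ~ Normal(μ,σ), so the p-quantile of ln T is μ + z_p·σ.
ln(180) = 5.193 and ln(770) = 6.646; z_{0.19} = -0.8779, z_{0.83} = 0.9542.
σ = (6.646 − 5.193)/(0.9542 − (-0.8779)) = 0.793.
μ = 5.193 − (-0.8779)·0.793 = 5.889.
CV = √(exp(σ²)−1) = √(exp(0.6294)−1) = 0.936.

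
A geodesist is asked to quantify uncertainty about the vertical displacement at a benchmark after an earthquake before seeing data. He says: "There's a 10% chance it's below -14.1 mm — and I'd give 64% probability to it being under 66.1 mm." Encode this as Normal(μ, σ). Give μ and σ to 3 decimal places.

μ = 48.571, σ = 48.902

The p-quantile of Normal(μ,σ) is μ + z_p·σ, with z_{0.1} = -1.282 and z_{0.64} = 0.3585.
Eliminate σ: μ = (z₂·x₁ − z₁·x₂)/(z₂ − z₁) = (0.3585·-14.1 − (-1.282)·66.1)/1.64 = 48.571.
Then σ = (x₂ − x₁)/(z₂ − z₁) = (66.1 − -14.1)/1.64 = 48.902.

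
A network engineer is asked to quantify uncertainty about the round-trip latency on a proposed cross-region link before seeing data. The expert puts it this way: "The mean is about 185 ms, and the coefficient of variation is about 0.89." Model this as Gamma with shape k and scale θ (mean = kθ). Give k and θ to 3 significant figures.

k ≈ 1.26, θ ≈ 147

For Gamma(k, scale θ): mean = kθ, variance = kθ², so CV = 1/√k.
CV = 0.89, hence k = 1/CV² = 1.26.
Then θ = mean/k = 185/1.26 = 147.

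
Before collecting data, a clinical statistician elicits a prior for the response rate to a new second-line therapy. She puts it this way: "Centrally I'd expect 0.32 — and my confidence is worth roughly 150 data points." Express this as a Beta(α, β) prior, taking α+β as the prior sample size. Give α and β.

α = 48, β = 102

Under the effective-sample-size interpretation, Beta(α, β) has prior mean α/(α+β) and prior sample size α+β.
So α+β = 150 and α/(α+β) = 0.32, giving α = 0.32·150 = 48 and β = 150 − 48 = 102.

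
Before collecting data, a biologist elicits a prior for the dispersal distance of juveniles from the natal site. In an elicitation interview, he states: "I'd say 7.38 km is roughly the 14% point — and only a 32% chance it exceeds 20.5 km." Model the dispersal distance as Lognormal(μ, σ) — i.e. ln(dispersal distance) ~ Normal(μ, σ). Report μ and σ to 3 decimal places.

If T ~ Lognormal(μ,σ) then ln T ~ Normal(μ,σ), so the p-quantile of ln T is μ + z_p·σ.
ln(7.38) = 1.999 and ln(20.5) = 3.02; z_{0.14} = -1.08, z_{0.68} = 0.4677.
σ = (3.02 − 1.999)/(0.4677 − (-1.08)) = 0.660.
μ = 1.999 − (-1.08)·0.660 = 2.712.

μ ≈ 2.712, σ ≈ 0.660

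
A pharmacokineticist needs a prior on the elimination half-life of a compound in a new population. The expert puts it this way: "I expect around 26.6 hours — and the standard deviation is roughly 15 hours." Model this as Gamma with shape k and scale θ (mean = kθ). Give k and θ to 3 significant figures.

k ≈ 3.14, θ ≈ 8.46

For Gamma(k, scale θ): mean = kθ, variance = kθ², so CV = 1/√k.
CV = SD/mean = 15/26.6 = 0.5639, hence k = 1/CV² = 3.14.
Then θ = mean/k = 26.6/3.14 = 8.46.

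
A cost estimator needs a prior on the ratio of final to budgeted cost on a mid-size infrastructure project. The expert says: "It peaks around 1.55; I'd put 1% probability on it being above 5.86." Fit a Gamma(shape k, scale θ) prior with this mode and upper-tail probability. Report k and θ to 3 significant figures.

Gamma(k,θ) with k>1 has mode (k−1)θ, so θ = 1.55/(k−1).
Need P(X < 5.86) = 0.99 with θ tied to k this way. Start at k = 2, θ = 1.55: P(X<5.86) ≈ 0.891.
Too low — raise k to concentrate. Iterating converges to k ≈ 3.4.
Then θ = 1.55/(3.4−1) ≈ 0.646.

k ≈ 3.4, θ ≈ 0.646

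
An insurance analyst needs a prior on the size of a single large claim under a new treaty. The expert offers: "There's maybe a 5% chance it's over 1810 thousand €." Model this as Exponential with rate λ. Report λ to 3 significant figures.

P(T > 1810.0) = e^(−λ·1810.0) = 0.05, so λ = −ln(0.05)/1810.0 = 0.00166.

λ ≈ 0.00166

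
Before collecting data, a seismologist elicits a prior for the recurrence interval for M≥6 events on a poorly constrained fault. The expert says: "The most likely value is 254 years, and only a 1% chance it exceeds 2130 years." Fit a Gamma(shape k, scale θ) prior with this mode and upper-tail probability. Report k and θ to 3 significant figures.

k ≈ 1.73, θ ≈ 348

Gamma(k,θ) with k>1 has mode (k−1)θ, so θ = 254/(k−1).
Need P(X < 2130) = 0.99 with θ tied to k this way. Start at k = 2, θ = 254: P(X<2130) ≈ 0.998.
Too high — lower k to spread out. Iterating converges to k ≈ 1.73.
Then θ = 254/(1.73−1) ≈ 348.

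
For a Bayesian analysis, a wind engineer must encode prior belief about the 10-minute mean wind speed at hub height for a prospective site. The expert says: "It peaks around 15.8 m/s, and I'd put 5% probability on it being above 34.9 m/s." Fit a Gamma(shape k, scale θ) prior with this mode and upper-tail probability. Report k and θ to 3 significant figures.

Gamma(k,θ) with k>1 has mode (k−1)θ, so θ = 15.8/(k−1).
Need P(X < 34.9) = 0.95 with θ tied to k this way. Start at k = 2, θ = 15.8: P(X<34.9) ≈ 0.648.
Too low — raise k to concentrate. Iterating converges to k ≈ 5.38.
Then θ = 15.8/(5.38−1) ≈ 3.61.

k ≈ 5.38, θ ≈ 3.61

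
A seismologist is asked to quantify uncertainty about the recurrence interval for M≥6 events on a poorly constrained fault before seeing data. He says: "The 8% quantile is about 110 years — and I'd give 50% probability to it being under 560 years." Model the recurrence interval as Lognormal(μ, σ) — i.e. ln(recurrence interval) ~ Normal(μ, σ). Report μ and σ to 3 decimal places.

μ ≈ 6.328, σ ≈ 1.158

If T ~ Lognormal(μ,σ) then ln T ~ Normal(μ,σ), so the p-quantile of ln T is μ + z_p·σ.
ln(110) = 4.7 and ln(560) = 6.328; z_{0.08} = -1.405, z_{0.5} = 0.
σ = (6.328 − 4.7)/(0 − (-1.405)) = 1.158.
μ = 4.7 − (-1.405)·1.158 = 6.328.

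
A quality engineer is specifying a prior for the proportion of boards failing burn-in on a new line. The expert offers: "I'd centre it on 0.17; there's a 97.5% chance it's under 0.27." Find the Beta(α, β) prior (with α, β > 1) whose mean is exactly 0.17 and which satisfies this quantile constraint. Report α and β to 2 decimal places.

α ≈ 10.96, β ≈ 53.49

With mean 0.17 fixed, write α = 0.17s, β = 0.83s where s = α+β.
Need P(θ < 0.27) = 0.975 under Beta(0.17s, 0.83s). Normal approximation: (q−m)/√(m(1−m)/s) ≈ z_{0.975} = 1.96, so s ≈ 0.17·0.83·(1.96)²/(0.27−0.17)² = 54.2.
At s = 54.2: P(θ<0.27) ≈ 0.965. Adjusting to match 0.975 gives s ≈ 64.45.
So α = 0.17·64.45 ≈ 10.96, β = 0.83·64.45 ≈ 53.49.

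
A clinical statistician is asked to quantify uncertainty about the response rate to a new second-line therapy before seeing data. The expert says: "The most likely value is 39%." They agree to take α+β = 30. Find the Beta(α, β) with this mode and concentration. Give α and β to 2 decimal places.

For α,β > 1 the Beta mode is (α−1)/(α+β−2). With α+β = 30, the mode is (α−1)/28.
Set (α−1)/28 = 0.39 → α = 1 + 0.39·28 = 11.92.
β = 30 − α = 18.08.

α = 11.92, β = 18.08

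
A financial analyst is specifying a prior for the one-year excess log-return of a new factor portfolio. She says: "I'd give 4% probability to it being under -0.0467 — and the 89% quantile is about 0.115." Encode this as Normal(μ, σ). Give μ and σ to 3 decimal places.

For Normal(μ,σ), the p-quantile is μ + z_p·σ. Here z_{0.04} = -1.751, z_{0.89} = 1.227.
So -0.0467 = μ − 1.751σ and 0.115 = μ + 1.227σ.
Subtracting: σ = (0.115 − -0.0467)/(1.227 − (-1.751)) = 0.054.
Then μ = -0.0467 − (-1.751)·0.054 = 0.048.

μ = 0.048, σ = 0.054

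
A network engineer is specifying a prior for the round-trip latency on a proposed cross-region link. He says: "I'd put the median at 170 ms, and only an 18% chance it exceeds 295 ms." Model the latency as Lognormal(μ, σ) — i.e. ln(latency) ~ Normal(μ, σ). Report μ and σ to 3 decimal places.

μ ≈ 5.136, σ ≈ 0.602

If T ~ Lognormal(μ,σ) then ln T ~ Normal(μ,σ), so the p-quantile of ln T is μ + z_p·σ.
ln(170) = 5.136 and ln(295) = 5.687; z_{0.5} = 0, z_{0.82} = 0.9154.
σ = (5.687 − 5.136)/(0.9154 − (0)) = 0.602.
μ = 5.136 − (0)·0.602 = 5.136.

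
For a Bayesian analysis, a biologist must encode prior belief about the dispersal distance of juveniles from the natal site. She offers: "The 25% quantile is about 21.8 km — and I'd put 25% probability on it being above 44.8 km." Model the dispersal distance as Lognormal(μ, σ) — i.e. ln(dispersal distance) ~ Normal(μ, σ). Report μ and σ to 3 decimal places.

If T ~ Lognormal(μ,σ) then ln T ~ Normal(μ,σ), so the p-quantile of ln T is μ + z_p·σ.
ln(21.8) = 3.082 and ln(44.8) = 3.802; z_{0.25} = -0.6745, z_{0.75} = 0.6745.
σ = (3.802 − 3.082)/(0.6745 − (-0.6745)) = 0.534.
μ = 3.082 − (-0.6745)·0.534 = 3.442.

μ ≈ 3.442, σ ≈ 0.534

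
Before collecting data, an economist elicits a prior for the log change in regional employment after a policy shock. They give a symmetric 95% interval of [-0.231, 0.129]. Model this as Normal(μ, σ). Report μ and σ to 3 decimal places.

μ = -0.051, σ = 0.092

A symmetric 95% interval runs μ ± z·σ with z = 1.96.
Half-width = 0.18, so σ = 0.18/1.96 = 0.092.
μ is the interval midpoint, -0.051.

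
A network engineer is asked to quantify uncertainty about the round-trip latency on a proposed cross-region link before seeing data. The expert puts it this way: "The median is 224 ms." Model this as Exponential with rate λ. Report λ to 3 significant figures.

Exponential median = ln 2 / λ, so λ = ln 2 / 224.0 = 0.00309.

λ ≈ 0.00309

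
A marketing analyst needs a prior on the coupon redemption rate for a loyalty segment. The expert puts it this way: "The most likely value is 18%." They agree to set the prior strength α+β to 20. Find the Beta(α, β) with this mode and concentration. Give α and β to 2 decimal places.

For α,β > 1 the Beta mode is (α−1)/(α+β−2). With α+β = 20, the mode is (α−1)/18.
Set (α−1)/18 = 0.18 → α = 1 + 0.18·18 = 4.24.
β = 20 − α = 15.76.

α = 4.24, β = 15.76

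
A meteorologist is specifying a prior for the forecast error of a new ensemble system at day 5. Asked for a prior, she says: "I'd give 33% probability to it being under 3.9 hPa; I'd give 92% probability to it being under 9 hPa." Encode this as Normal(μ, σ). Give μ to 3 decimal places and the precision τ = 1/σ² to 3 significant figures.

μ = 5.116, τ = 0.131

For Normal(μ,σ), the p-quantile is μ + z_p·σ. Here z_{0.33} = -0.4399, z_{0.92} = 1.405.
So 3.9 = μ − 0.4399σ and 9 = μ + 1.405σ.
Subtracting: σ = (9 − 3.9)/(1.405 − (-0.4399)) = 2.764.
Then μ = 3.9 − (-0.4399)·2.764 = 5.116.
Precision τ = 1/σ² = 1/2.764² = 0.131.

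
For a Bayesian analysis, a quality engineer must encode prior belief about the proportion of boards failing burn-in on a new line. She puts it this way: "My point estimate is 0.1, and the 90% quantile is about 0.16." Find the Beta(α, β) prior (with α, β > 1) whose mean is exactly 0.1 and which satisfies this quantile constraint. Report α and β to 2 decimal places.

With mean 0.1 fixed, write α = 0.1s, β = 0.9s where s = α+β.
Need P(θ < 0.16) = 0.9 under Beta(0.1s, 0.9s). Normal approximation: (q−m)/√(m(1−m)/s) ≈ z_{0.9} = 1.28, so s ≈ 0.1·0.9·(1.28)²/(0.16−0.1)² = 41.1.
At s = 41.1: P(θ<0.16) ≈ 0.893. Adjusting to match 0.9 gives s ≈ 44.51.
So α = 0.1·44.51 ≈ 4.45, β = 0.9·44.51 ≈ 40.06.

α ≈ 4.45, β ≈ 40.06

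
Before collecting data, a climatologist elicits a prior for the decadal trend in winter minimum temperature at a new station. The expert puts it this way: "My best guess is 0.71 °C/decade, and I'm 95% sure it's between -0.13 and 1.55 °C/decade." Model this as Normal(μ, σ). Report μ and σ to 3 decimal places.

μ = 0.710, σ = 0.429

A symmetric 95% interval runs μ ± z·σ with z = 1.96.
Half-width = 0.84, so σ = 0.84/1.96 = 0.429.
μ is the stated best guess, 0.710.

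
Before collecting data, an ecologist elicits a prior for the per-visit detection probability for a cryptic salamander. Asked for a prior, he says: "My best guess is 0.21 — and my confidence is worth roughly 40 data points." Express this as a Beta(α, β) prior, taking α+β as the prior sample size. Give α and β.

Under the effective-sample-size interpretation, Beta(α, β) has prior mean α/(α+β) and prior sample size α+β.
So α+β = 40 and α/(α+β) = 0.21, giving α = 0.21·40 = 8.4 and β = 40 − 8.4 = 31.6.

α = 8.4, β = 31.6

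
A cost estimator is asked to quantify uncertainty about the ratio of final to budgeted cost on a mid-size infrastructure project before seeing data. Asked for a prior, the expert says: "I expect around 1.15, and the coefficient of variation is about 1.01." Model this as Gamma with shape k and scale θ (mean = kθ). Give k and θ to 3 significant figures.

For Gamma(k, scale θ): mean = kθ, variance = kθ², so CV = 1/√k.
CV = 1.01, hence k = 1/CV² = 0.98.
Then θ = mean/k = 1.15/0.98 = 1.17.

k ≈ 0.98, θ ≈ 1.17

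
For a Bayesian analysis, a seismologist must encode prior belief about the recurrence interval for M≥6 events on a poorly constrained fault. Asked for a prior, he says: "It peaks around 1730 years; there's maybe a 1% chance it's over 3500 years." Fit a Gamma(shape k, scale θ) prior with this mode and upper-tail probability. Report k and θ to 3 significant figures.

k ≈ 10.9, θ ≈ 175

Gamma(k,θ) with k>1 has mode (k−1)θ, so θ = 1730/(k−1).
Need P(X < 3500) = 0.99 with θ tied to k this way. Start at k = 2, θ = 1730: P(X<3500) ≈ 0.600.
Too low — raise k to concentrate. Iterating converges to k ≈ 10.9.
Then θ = 1730/(10.9−1) ≈ 175.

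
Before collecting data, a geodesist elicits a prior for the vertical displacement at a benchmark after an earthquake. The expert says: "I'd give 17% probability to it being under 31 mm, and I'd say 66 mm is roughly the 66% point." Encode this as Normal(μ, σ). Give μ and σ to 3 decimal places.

μ = 55.437, σ = 25.610

The p-quantile of Normal(μ,σ) is μ + z_p·σ, with z_{0.17} = -0.9542 and z_{0.66} = 0.4125.
Eliminate σ: μ = (z₂·x₁ − z₁·x₂)/(z₂ − z₁) = (0.4125·31 − (-0.9542)·66)/1.367 = 55.437.
Then σ = (x₂ − x₁)/(z₂ − z₁) = (66 − 31)/1.367 = 25.610.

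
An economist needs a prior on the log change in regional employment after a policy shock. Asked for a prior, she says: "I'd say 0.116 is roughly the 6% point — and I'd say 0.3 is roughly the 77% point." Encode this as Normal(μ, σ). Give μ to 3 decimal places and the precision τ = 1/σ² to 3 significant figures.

μ = 0.241, τ = 155

For Normal(μ,σ), the p-quantile is μ + z_p·σ. Here z_{0.06} = -1.555, z_{0.77} = 0.7388.
So 0.116 = μ − 1.555σ and 0.3 = μ + 0.7388σ.
Subtracting: σ = (0.3 − 0.116)/(0.7388 − (-1.555)) = 0.080.
Then μ = 0.116 − (-1.555)·0.080 = 0.241.
Precision τ = 1/σ² = 1/0.08022² = 155.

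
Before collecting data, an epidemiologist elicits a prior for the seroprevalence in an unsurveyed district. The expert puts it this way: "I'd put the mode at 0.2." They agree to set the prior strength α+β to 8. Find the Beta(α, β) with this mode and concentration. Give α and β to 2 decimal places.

α = 2.20, β = 5.80

For α,β > 1 the Beta mode is (α−1)/(α+β−2). With α+β = 8, the mode is (α−1)/6.
Set (α−1)/6 = 0.2 → α = 1 + 0.2·6 = 2.20.
β = 8 − α = 5.80.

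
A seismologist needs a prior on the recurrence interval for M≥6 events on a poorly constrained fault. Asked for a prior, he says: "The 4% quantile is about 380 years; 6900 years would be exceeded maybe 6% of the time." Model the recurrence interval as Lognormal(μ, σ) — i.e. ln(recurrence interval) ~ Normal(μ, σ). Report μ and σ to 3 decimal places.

If T ~ Lognormal(μ,σ) then ln T ~ Normal(μ,σ), so the p-quantile of ln T is μ + z_p·σ.
ln(380) = 5.94 and ln(6900) = 8.839; z_{0.04} = -1.751, z_{0.94} = 1.555.
σ = (8.839 − 5.94)/(1.555 − (-1.751)) = 0.877.
μ = 5.94 − (-1.751)·0.877 = 7.476.

μ ≈ 7.476, σ ≈ 0.877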